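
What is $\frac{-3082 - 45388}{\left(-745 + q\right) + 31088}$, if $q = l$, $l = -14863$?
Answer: $- \frac{4847}{1548} \approx -3.1311$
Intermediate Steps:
$q = -14863$
$\frac{-3082 - 45388}{\left(-745 + q\right) + 31088} = \frac{-3082 - 45388}{\left(-745 - 14863\right) + 31088} = - \frac{48470}{-15608 + 31088} = - \frac{48470}{15480} = \left(-48470\right) \frac{1}{15480} = - \frac{4847}{1548}$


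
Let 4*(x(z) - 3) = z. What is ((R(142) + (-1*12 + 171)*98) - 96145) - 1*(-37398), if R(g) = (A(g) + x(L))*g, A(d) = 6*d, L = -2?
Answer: 78174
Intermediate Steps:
x(z) = 3 + z/4
R(g) = g*(5/2 + 6*g) (R(g) = (6*g + (3 + (¼)*(-2)))*g = (6*g + (3 - ½))*g = (6*g + 5/2)*g = (5/2 + 6*g)*g = g*(5/2 + 6*g))
((R(142) + (-1*12 + 171)*98) - 96145) - 1*(-37398) = (((½)*142*(5 + 12*142) + (-1*12 + 171)*98) - 96145) - 1*(-37398) = (((½)*142*(5 + 1704) + (-12 + 171)*98) - 96145) + 37398 = (((½)*142*1709 + 159*98) - 96145) + 37398 = ((121339 + 15582) - 96145) + 37398 = (136921 - 96145) + 37398 = 40776 + 37398 = 78174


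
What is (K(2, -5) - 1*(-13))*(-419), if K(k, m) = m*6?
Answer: 7123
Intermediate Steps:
K(k, m) = 6*m
(K(2, -5) - 1*(-13))*(-419) = (6*(-5) - 1*(-13))*(-419) = (-30 + 13)*(-419) = -17*(-419) = 7123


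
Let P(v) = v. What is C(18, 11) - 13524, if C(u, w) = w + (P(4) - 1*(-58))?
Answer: -13451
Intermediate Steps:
C(u, w) = 62 + w (C(u, w) = w + (4 - 1*(-58)) = w + (4 + 58) = w + 62 = 62 + w)
C(18, 11) - 13524 = (62 + 11) - 13524 = 73 - 13524 = -13451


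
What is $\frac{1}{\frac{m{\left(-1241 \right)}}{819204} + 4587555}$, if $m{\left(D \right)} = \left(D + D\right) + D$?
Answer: $\frac{273068}{1252714467499} \approx 2.1798 \cdot 10^{-7}$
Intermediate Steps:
$m{\left(D \right)} = 3 D$ ($m{\left(D \right)} = 2 D + D = 3 D$)
$\frac{1}{\frac{m{\left(-1241 \right)}}{819204} + 4587555} = \frac{1}{\frac{3 \left(-1241\right)}{819204} + 4587555} = \frac{1}{\left(-3723\right) \frac{1}{819204} + 4587555} = \frac{1}{- \frac{1241}{273068} + 4587555} = \frac{1}{\frac{1252714467499}{273068}} = \frac{273068}{1252714467499}$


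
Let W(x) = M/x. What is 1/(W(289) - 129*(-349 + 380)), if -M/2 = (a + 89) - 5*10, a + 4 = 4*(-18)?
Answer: -289/1155637 ≈ -0.00025008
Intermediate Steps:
a = -76 (a = -4 + 4*(-18) = -4 - 72 = -76)
M = 74 (M = -2*((-76 + 89) - 5*10) = -2*(13 - 50) = -2*(-37) = 74)
W(x) = 74/x
1/(W(289) - 129*(-349 + 380)) = 1/(74/289 - 129*(-349 + 380)) = 1/(74*(1/289) - 129*31) = 1/(74/289 - 3999) = 1/(-1155637/289) = -289/1155637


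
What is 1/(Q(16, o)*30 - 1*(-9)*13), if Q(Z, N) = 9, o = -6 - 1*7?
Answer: 1/387 ≈ 0.0025840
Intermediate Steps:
o = -13 (o = -6 - 7 = -13)
1/(Q(16, o)*30 - 1*(-9)*13) = 1/(9*30 - 1*(-9)*13) = 1/(270 + 9*13) = 1/(270 + 117) = 1/387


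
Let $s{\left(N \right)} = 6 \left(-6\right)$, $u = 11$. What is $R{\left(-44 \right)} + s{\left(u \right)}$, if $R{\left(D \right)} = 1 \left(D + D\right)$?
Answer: $-124$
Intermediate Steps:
$R{\left(D \right)} = 2 D$ ($R{\left(D \right)} = 1 \cdot 2 D = 2 D$)
$s{\left(N \right)} = -36$
$R{\left(-44 \right)} + s{\left(u \right)} = 2 \left(-44\right) - 36 = -88 - 36 = -124$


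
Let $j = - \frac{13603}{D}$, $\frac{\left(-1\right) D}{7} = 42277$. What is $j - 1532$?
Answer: $- \frac{453364945}{295939} \approx -1532.0$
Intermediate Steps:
$D = -295939$ ($D = \left(-7\right) 42277 = -295939$)
$j = \frac{13603}{295939}$ ($j = - \frac{13603}{-295939} = \left(-13603\right) \left(- \frac{1}{295939}\right) = \frac{13603}{295939} \approx 0.045966$)
$j - 1532 = \frac{13603}{295939} - 1532 = - \frac{453364945}{295939}$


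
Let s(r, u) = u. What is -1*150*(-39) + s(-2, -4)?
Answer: 5846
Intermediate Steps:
-1*150*(-39) + s(-2, -4) = -1*150*(-39) - 4 = -150*(-39) - 4 = 5850 - 4 = 5846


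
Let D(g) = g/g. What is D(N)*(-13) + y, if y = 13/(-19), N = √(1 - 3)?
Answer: -260/19 ≈ -13.684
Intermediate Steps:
N = I*√2 (N = √(-2) = I*√2 ≈ 1.4142*I)
y = -13/19 (y = 13*(-1/19) = -13/19 ≈ -0.68421)
D(g) = 1
D(N)*(-13) + y = 1*(-13) - 13/19 = -13 - 13/19 = -260/19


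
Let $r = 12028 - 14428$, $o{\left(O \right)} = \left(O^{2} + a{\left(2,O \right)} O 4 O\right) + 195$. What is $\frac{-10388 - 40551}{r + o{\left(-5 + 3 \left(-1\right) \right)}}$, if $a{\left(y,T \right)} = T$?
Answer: $\frac{50939}{4189} \approx 12.16$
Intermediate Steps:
$o{\left(O \right)} = 195 + O^{2} + 4 O^{3}$ ($o{\left(O \right)} = \left(O^{2} + O O 4 O\right) + 195 = \left(O^{2} + O^{2} \cdot 4 O\right) + 195 = \left(O^{2} + 4 O^{2} O\right) + 195 = \left(O^{2} + 4 O^{3}\right) + 195 = 195 + O^{2} + 4 O^{3}$)
$r = -2400$
$\frac{-10388 - 40551}{r + o{\left(-5 + 3 \left(-1\right) \right)}} = \frac{-10388 - 40551}{-2400 + \left(195 + \left(-5 + 3 \left(-1\right)\right)^{2} + 4 \left(-5 + 3 \left(-1\right)\right)^{3}\right)} = - \frac{50939}{-2400 + \left(195 + \left(-5 - 3\right)^{2} + 4 \left(-5 - 3\right)^{3}\right)} = - \frac{50939}{-2400 + \left(195 + \left(-8\right)^{2} + 4 \left(-8\right)^{3}\right)} = - \frac{50939}{-2400 + \left(195 + 64 + 4 \left(-512\right)\right)} = - \frac{50939}{-2400 + \left(195 + 64 - 2048\right)} = - \frac{50939}{-2400 - 1789} = - \frac{50939}{-4189} = \left(-50939\right) \left(- \frac{1}{4189}\right) = \frac{50939}{4189}$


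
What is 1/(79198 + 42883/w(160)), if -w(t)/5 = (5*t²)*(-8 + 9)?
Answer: 640000/50686677117 ≈ 1.2627e-5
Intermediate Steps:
w(t) = -25*t² (w(t) = -5*5*t²*(-8 + 9) = -5*5*t² = -25*t²)
1/(79198 + 42883/w(160)) = 1/(79198 + 42883/((-25*160²))) = 1/(79198 + 42883/((-25*25600))) = 1/(79198 + 42883/(-640000)) = 1/(79198 + 42883*(-1/640000)) = 1/(79198 - 42883/640000) = 1/(50686677117/640000) = 640000/50686677117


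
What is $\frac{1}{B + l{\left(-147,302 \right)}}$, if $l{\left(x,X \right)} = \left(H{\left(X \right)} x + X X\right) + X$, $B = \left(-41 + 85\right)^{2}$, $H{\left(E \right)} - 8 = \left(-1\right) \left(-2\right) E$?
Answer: $\frac{1}{3478} \approx 0.00028752$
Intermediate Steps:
$H{\left(E \right)} = 8 + 2 E$ ($H{\left(E \right)} = 8 + \left(-1\right) \left(-2\right) E = 8 + 2 E$)
$B = 1936$ ($B = 44^{2} = 1936$)
$l{\left(x,X \right)} = X + X^{2} + x \left(8 + 2 X\right)$ ($l{\left(x,X \right)} = \left(\left(8 + 2 X\right) x + X X\right) + X = \left(x \left(8 + 2 X\right) + X^{2}\right) + X = \left(X^{2} + x \left(8 + 2 X\right)\right) + X = X + X^{2} + x \left(8 + 2 X\right)$)
$\frac{1}{B + l{\left(-147,302 \right)}} = \frac{1}{1936 + \left(302 + 302^{2} + 2 \left(-147\right) \left(4 + 302\right)\right)} = \frac{1}{1936 + \left(302 + 91204 + 2 \left(-147\right) 306\right)} = \frac{1}{1936 + \left(302 + 91204 - 89964\right)} = \frac{1}{1936 + 1542} = \frac{1}{3478}$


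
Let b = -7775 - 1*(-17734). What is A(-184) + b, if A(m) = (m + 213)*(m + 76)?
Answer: 6827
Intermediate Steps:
A(m) = (76 + m)*(213 + m) (A(m) = (213 + m)*(76 + m) = (76 + m)*(213 + m))
b = 9959 (b = -7775 + 17734 = 9959)
A(-184) + b = (16188 + (-184)² + 289*(-184)) + 9959 = (16188 + 33856 - 53176) + 9959 = -3132 + 9959 = 6827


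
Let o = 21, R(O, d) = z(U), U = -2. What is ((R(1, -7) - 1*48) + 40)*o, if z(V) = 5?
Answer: -63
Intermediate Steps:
R(O, d) = 5
((R(1, -7) - 1*48) + 40)*o = ((5 - 1*48) + 40)*21 = ((5 - 48) + 40)*21 = (-43 + 40)*21 = -3*21 = -63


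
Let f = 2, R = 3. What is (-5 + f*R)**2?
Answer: 1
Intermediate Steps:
(-5 + f*R)**2 = (-5 + 2*3)**2 = (-5 + 6)**2 = 1**2 = 1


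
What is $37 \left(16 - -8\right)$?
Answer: $888$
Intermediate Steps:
$37 \left(16 - -8\right) = 37 \left(16 + 8\right) = 37 \cdot 24 = 888$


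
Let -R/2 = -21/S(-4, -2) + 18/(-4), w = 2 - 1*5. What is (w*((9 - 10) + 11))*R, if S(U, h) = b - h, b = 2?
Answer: -585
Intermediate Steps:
S(U, h) = 2 - h
w = -3 (w = 2 - 5 = -3)
R = 39/2 (R = -2*(-21/(2 - 1*(-2)) + 18/(-4)) = -2*(-21/(2 + 2) + 18*(-1/4)) = -2*(-21/4 - 9/2) = -2*(-39/4) = 39/2 ≈ 19.500)
(w*((9 - 10) + 11))*R = -3*((9 - 10) + 11)*(39/2) = -3*(-1 + 11)*(39/2) = -3*10*(39/2) = -30*39/2 = -585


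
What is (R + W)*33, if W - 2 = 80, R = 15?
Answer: 3201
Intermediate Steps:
W = 82 (W = 2 + 80 = 82)
(R + W)*33 = (15 + 82)*33 = 97*33 = 3201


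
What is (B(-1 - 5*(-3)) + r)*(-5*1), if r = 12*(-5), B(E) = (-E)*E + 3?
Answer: 1265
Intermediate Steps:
B(E) = 3 - E² (B(E) = -E² + 3 = 3 - E²)
r = -60
(B(-1 - 5*(-3)) + r)*(-5*1) = ((3 - (-1 - 5*(-3))²) - 60)*(-5*1) = ((3 - (-1 + 15)²) - 60)*(-5) = ((3 - 1*14²) - 60)*(-5) = ((3 - 1*196) - 60)*(-5) = ((3 - 196) - 60)*(-5) = (-193 - 60)*(-5) = -253*(-5) = 1265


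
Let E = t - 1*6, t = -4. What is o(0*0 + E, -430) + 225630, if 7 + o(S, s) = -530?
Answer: 225093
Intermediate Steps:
E = -10 (E = -4 - 1*6 = -4 - 6 = -10)
o(S, s) = -537 (o(S, s) = -7 - 530 = -537)
o(0*0 + E, -430) + 225630 = -537 + 225630 = 225093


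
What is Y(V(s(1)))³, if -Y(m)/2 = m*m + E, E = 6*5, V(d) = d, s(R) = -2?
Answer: -314432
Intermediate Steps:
E = 30
Y(m) = -60 - 2*m² (Y(m) = -2*(m*m + 30) = -2*(m² + 30) = -2*(30 + m²) = -60 - 2*m²)
Y(V(s(1)))³ = (-60 - 2*(-2)²)³ = (-60 - 2*4)³ = (-60 - 8)³ = (-68)³ = -314432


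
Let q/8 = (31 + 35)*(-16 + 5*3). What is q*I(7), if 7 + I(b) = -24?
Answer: 16368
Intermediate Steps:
q = -528 (q = 8*((31 + 35)*(-16 + 5*3)) = 8*(66*(-16 + 15)) = 8*(66*(-1)) = 8*(-66) = -528)
I(b) = -31 (I(b) = -7 - 24 = -31)
q*I(7) = -528*(-31) = 16368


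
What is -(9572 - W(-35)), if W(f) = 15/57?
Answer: -181863/19 ≈ -9571.7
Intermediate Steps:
W(f) = 5/19 (W(f) = 15*(1/57) = 5/19)
-(9572 - W(-35)) = -(9572 - 1*5/19) = -(9572 - 5/19) = -1*181863/19 = -181863/19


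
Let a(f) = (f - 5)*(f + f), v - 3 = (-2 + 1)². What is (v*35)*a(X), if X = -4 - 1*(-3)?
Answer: 1680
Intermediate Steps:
X = -1 (X = -4 + 3 = -1)
v = 4 (v = 3 + (-2 + 1)² = 3 + (-1)² = 3 + 1 = 4)
a(f) = 2*f*(-5 + f) (a(f) = (-5 + f)*(2*f) = 2*f*(-5 + f))
(v*35)*a(X) = (4*35)*(2*(-1)*(-5 - 1)) = 140*(2*(-1)*(-6)) = 140*12 = 1680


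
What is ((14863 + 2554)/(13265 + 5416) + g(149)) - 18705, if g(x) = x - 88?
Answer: -348271147/18681 ≈ -18643.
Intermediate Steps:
g(x) = -88 + x
((14863 + 2554)/(13265 + 5416) + g(149)) - 18705 = ((14863 + 2554)/(13265 + 5416) + (-88 + 149)) - 18705 = (17417/18681 + 61) - 18705 = 1156958/18681 - 18705 = -348271147/18681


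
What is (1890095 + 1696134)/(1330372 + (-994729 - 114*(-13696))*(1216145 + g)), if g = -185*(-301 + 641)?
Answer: 3586229/653447246047 ≈ 5.4882e-6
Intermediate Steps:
g = -62900 (g = -185*340 = -62900)
(1890095 + 1696134)/(1330372 + (-994729 - 114*(-13696))*(1216145 + g)) = (1890095 + 1696134)/(1330372 + (-994729 - 114*(-13696))*(1216145 - 62900)) = 3586229/(1330372 + (-994729 + 1561344)*1153245) = 3586229/(1330372 + 566615*1153245) = 3586229/(1330372 + 653445915675) = 3586229/653447246047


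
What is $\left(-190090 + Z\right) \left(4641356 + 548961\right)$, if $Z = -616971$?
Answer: $-4188902428337$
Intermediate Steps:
$\left(-190090 + Z\right) \left(4641356 + 548961\right) = \left(-190090 - 616971\right) \left(4641356 + 548961\right) = \left(-807061\right) 5190317 = -4188902428337$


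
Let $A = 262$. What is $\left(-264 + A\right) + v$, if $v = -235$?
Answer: $-237$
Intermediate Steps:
$\left(-264 + A\right) + v = \left(-264 + 262\right) - 235 = -2 - 235 = -237$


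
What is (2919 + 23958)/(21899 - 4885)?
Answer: 26877/17014 ≈ 1.5797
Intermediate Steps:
(2919 + 23958)/(21899 - 4885) = 26877/17014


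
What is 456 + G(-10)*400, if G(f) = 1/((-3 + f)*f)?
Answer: 5968/13 ≈ 459.08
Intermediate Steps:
G(f) = 1/(f*(-3 + f))
456 + G(-10)*400 = 456 + (1/((-10)*(-3 - 10)))*400 = 456 - 1/10/(-13)*400 = 456 - 1/10*(-1/13)*400 = 456 + (1/130)*400 = 456 + 40/13 = 5968/13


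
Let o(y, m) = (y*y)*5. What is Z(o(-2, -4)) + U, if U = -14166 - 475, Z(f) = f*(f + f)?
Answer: -13841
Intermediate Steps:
o(y, m) = 5*y**2 (o(y, m) = y**2*5 = 5*y**2)
Z(f) = 2*f**2 (Z(f) = f*(2*f) = 2*f**2)
U = -14641
Z(o(-2, -4)) + U = 2*(5*(-2)**2)**2 - 14641 = 2*(5*4)**2 - 14641 = 2*20**2 - 14641 = 2*400 - 14641 = 800 - 14641 = -13841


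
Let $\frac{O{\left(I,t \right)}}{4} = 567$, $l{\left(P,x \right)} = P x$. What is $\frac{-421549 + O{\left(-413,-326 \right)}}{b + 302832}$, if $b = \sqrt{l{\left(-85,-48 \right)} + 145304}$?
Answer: $- \frac{15871462974}{11463383855} + \frac{419281 \sqrt{37346}}{45853535420} \approx -1.3828$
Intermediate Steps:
$b = 2 \sqrt{37346}$ ($b = \sqrt{\left(-85\right) \left(-48\right) + 145304} = \sqrt{4080 + 145304} = \sqrt{149384} = 2 \sqrt{37346} \approx 386.5$)
$O{\left(I,t \right)} = 2268$ ($O{\left(I,t \right)} = 4 \cdot 567 = 2268$)
$\frac{-421549 + O{\left(-413,-326 \right)}}{b + 302832} = \frac{-421549 + 2268}{2 \sqrt{37346} + 302832} = - \frac{419281}{302832 + 2 \sqrt{37346}}$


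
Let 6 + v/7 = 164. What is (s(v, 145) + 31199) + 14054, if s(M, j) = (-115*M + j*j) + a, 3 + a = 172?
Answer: -60743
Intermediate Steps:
a = 169 (a = -3 + 172 = 169)
v = 1106 (v = -42 + 7*164 = -42 + 1148 = 1106)
s(M, j) = 169 + j² - 115*M (s(M, j) = (-115*M + j*j) + 169 = (-115*M + j²) + 169 = (j² - 115*M) + 169 = 169 + j² - 115*M)
(s(v, 145) + 31199) + 14054 = ((169 + 145² - 115*1106) + 31199) + 14054 = ((169 + 21025 - 127190) + 31199) + 14054 = (-105996 + 31199) + 14054 = -74797 + 14054 = -60743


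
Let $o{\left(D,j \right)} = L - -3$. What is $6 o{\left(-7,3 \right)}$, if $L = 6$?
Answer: $54$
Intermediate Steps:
$o{\left(D,j \right)} = 9$ ($o{\left(D,j \right)} = 6 - -3 = 6 + 3 = 9$)
$6 o{\left(-7,3 \right)} = 6 \cdot 9 = 54$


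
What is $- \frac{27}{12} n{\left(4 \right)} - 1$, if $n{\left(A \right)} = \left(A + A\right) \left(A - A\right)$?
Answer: $-1$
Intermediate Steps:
$n{\left(A \right)} = 0$ ($n{\left(A \right)} = 2 A 0 = 0$)
$- \frac{27}{12} n{\left(4 \right)} - 1 = - \frac{27}{12} \cdot 0 - 1 = \left(-27\right) \frac{1}{12} \cdot 0 - 1 = \left(- \frac{9}{4}\right) 0 - 1 = 0 - 1 = -1$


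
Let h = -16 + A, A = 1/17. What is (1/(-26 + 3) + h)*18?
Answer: -112500/391 ≈ -287.72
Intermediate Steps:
A = 1/17 ≈ 0.058824
h = -271/17 (h = -16 + 1/17 = -271/17 ≈ -15.941)
(1/(-26 + 3) + h)*18 = (1/(-26 + 3) - 271/17)*18 = (1/(-23) - 271/17)*18 = (-1/23 - 271/17)*18 = -6250/391*18 = -112500/391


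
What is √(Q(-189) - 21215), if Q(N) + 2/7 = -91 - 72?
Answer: 4*I*√65471/7 ≈ 146.21*I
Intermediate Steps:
Q(N) = -1143/7 (Q(N) = -2/7 + (-91 - 72) = -2/7 - 163 = -1143/7)
√(Q(-189) - 21215) = √(-1143/7 - 21215) = √(-149648/7) = 4*I*√65471/7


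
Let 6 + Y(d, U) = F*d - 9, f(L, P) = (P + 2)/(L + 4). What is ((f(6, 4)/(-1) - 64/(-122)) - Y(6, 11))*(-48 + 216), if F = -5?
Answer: 2301936/305 ≈ 7547.3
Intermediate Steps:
f(L, P) = (2 + P)/(4 + L)
Y(d, U) = -15 - 5*d (Y(d, U) = -6 + (-5*d - 9) = -6 + (-9 - 5*d) = -15 - 5*d)
((f(6, 4)/(-1) - 64/(-122)) - Y(6, 11))*(-48 + 216) = ((((2 + 4)/(4 + 6))/(-1) - 64/(-122)) - (-15 - 5*6))*(-48 + 216) = (((6/10)*(-1) - 64*(-1/122)) - (-15 - 30))*168 = ((((⅒)*6)*(-1) + 32/61) - 1*(-45))*168 = (((⅗)*(-1) + 32/61) + 45)*168 = ((-⅗ + 32/61) + 45)*168 = (-23/305 + 45)*168 = (13702/305)*168 = 2301936/305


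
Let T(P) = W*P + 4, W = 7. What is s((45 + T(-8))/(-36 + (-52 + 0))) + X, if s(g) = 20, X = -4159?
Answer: -4139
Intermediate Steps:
T(P) = 4 + 7*P (T(P) = 7*P + 4 = 4 + 7*P)
s((45 + T(-8))/(-36 + (-52 + 0))) + X = 20 - 4159 = -4139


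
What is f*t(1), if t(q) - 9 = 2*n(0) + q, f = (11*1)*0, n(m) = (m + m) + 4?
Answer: 0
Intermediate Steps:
n(m) = 4 + 2*m (n(m) = 2*m + 4 = 4 + 2*m)
f = 0 (f = 11*0 = 0)
t(q) = 17 + q (t(q) = 9 + (2*(4 + 2*0) + q) = 9 + (2*(4 + 0) + q) = 9 + (2*4 + q) = 9 + (8 + q) = 17 + q)
f*t(1) = 0*(17 + 1) = 0*18 = 0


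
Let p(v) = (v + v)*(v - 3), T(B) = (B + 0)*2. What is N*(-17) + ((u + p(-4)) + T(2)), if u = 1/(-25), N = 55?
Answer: -21876/25 ≈ -875.04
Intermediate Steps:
T(B) = 2*B (T(B) = B*2 = 2*B)
p(v) = 2*v*(-3 + v) (p(v) = (2*v)*(-3 + v) = 2*v*(-3 + v))
u = -1/25 ≈ -0.040000
N*(-17) + ((u + p(-4)) + T(2)) = 55*(-17) + ((-1/25 + 2*(-4)*(-3 - 4)) + 2*2) = -935 + ((-1/25 + 2*(-4)*(-7)) + 4) = -935 + ((-1/25 + 56) + 4) = -935 + (1399/25 + 4) = -935 + 1499/25 = -21876/25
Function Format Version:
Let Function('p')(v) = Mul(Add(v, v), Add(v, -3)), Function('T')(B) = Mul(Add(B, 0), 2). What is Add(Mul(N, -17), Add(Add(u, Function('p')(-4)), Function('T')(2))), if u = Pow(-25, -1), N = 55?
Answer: Rational(-21876, 25) ≈ -875.04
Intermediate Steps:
Function('T')(B) = Mul(2, B) (Function('T')(B) = Mul(B, 2) = Mul(2, B))
Function('p')(v) = Mul(2, v, Add(-3, v)) (Function('p')(v) = Mul(Mul(2, v), Add(-3, v)) = Mul(2, v, Add(-3, v)))
u = Rational(-1, 25) ≈ -0.040000
Add(Mul(N, -17), Add(Add(u, Function('p')(-4)), Function('T')(2))) = Add(Mul(55, -17), Add(Add(Rational(-1, 25), Mul(2, -4, Add(-3, -4))), Mul(2, 2))) = Add(-935, Add(Add(Rational(-1, 25), Mul(2, -4, -7)), 4)) = Add(-935, Add(Add(Rational(-1, 25), 56), 4)) = Add(-935, Add(Rational(1399, 25), 4)) = Add(-935, Rational(1499, 25)) = Rational(-21876, 25)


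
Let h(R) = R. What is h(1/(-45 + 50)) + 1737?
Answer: 8686/5 ≈ 1737.2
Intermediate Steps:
h(1/(-45 + 50)) + 1737 = 1/(-45 + 50) + 1737 = 1/5 + 1737 = ⅕ + 1737 = 8686/5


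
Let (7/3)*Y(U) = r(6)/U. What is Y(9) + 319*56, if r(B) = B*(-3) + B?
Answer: 125044/7 ≈ 17863.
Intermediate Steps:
r(B) = -2*B (r(B) = -3*B + B = -2*B)
Y(U) = -36/(7*U) (Y(U) = 3*((-2*6)/U)/7 = 3*(-12/U)/7 = -36/(7*U))
Y(9) + 319*56 = -36/7/9 + 319*56 = -36/7*1/9 + 17864 = -4/7 + 17864 = 125044/7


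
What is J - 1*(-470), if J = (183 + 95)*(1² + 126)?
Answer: 35776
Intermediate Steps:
J = 35306 (J = 278*(1 + 126) = 278*127 = 35306)
J - 1*(-470) = 35306 - 1*(-470) = 35306 + 470 = 35776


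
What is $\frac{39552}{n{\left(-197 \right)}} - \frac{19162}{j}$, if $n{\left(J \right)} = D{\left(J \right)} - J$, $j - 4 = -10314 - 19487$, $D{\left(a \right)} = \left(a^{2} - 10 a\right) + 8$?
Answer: $\frac{245483294}{152650031} \approx 1.6081$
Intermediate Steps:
$D{\left(a \right)} = 8 + a^{2} - 10 a$
$j = -29797$ ($j = 4 - 29801 = -29797$)
$n{\left(J \right)} = 8 + J^{2} - 11 J$ ($n{\left(J \right)} = \left(8 + J^{2} - 10 J\right) - J = 8 + J^{2} - 11 J$)
$\frac{39552}{n{\left(-197 \right)}} - \frac{19162}{j} = \frac{39552}{8 + \left(-197\right)^{2} - -2167} - \frac{19162}{-29797} = \frac{39552}{8 + 38809 + 2167} - - \frac{19162}{29797} = \frac{39552}{40984} + \frac{19162}{29797} = 39552 \cdot \frac{1}{40984} + \frac{19162}{29797} = \frac{4944}{5123} + \frac{19162}{29797} = \frac{245483294}{152650031}$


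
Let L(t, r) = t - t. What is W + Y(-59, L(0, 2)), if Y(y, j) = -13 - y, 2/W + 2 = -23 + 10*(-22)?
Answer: 11268/245 ≈ 45.992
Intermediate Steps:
L(t, r) = 0
W = -2/245 (W = 2/(-2 + (-23 + 10*(-22))) = 2/(-2 + (-23 - 220)) = 2/(-2 - 243) = 2/(-245) = 2*(-1/245) = -2/245 ≈ -0.0081633)
W + Y(-59, L(0, 2)) = -2/245 + (-13 - 1*(-59)) = -2/245 + (-13 + 59) = -2/245 + 46 = 11268/245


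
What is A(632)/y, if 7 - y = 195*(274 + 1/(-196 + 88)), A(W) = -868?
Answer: 31248/1923163 ≈ 0.016248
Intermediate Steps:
y = -1923163/36 (y = 7 - 195*(274 + 1/(-196 + 88)) = 7 - 195*(274 + 1/(-108)) = 7 - 195*(274 - 1/108) = 7 - 195*29591/108 = 7 - 1*1923415/36 = 7 - 1923415/36 = -1923163/36 ≈ -53421.)
A(632)/y = -868/(-1923163/36) = -868*(-36/1923163) = 31248/1923163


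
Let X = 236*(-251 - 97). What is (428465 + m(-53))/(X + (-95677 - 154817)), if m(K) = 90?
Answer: -428555/332622 ≈ -1.2884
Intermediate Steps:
X = -82128 (X = 236*(-348) = -82128)
(428465 + m(-53))/(X + (-95677 - 154817)) = (428465 + 90)/(-82128 + (-95677 - 154817)) = 428555/(-82128 - 250494) = 428555/(-332622) = 428555*(-1/332622) = -428555/332622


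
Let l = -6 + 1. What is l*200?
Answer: -1000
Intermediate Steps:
l = -5
l*200 = -5*200 = -1000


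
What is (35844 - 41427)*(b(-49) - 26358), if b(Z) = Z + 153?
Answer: 146576082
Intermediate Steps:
b(Z) = 153 + Z
(35844 - 41427)*(b(-49) - 26358) = (35844 - 41427)*((153 - 49) - 26358) = -5583*(104 - 26358) = -5583*(-26254) = 146576082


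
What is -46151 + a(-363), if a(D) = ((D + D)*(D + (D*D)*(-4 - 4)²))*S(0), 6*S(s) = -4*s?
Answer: -46151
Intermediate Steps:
S(s) = -2*s/3 (S(s) = (-4*s)/6 = -2*s/3)
a(D) = 0 (a(D) = ((D + D)*(D + (D*D)*(-4 - 4)²))*(-⅔*0) = ((2*D)*(D + D²*(-8)²))*0 = ((2*D)*(D + D²*64))*0 = ((2*D)*(D + 64*D²))*0 = (2*D*(D + 64*D²))*0 = 0)
-46151 + a(-363) = -46151 + 0 = -46151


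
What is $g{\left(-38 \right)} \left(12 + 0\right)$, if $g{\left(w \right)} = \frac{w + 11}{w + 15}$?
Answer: $\frac{324}{23} \approx 14.087$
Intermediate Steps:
$g{\left(w \right)} = \frac{11 + w}{15 + w}$
$g{\left(-38 \right)} \left(12 + 0\right) = \frac{11 - 38}{15 - 38} \left(12 + 0\right) = \frac{1}{-23} \left(-27\right) 12 = \left(- \frac{1}{23}\right) \left(-27\right) 12 = \frac{27}{23} \cdot 12 = \frac{324}{23}$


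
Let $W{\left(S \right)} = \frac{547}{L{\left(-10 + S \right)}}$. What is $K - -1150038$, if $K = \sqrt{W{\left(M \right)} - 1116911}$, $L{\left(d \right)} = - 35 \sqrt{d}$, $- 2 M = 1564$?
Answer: $1150038 + \frac{\sqrt{-5959948787100 + 631785 i \sqrt{22}}}{2310} \approx 1.15 \cdot 10^{6} + 1056.8 i$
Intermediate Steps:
$M = -782$ ($M = \left(- \frac{1}{2}\right) 1564 = -782$)
$W{\left(S \right)} = - \frac{547}{35 \sqrt{-10 + S}}$ ($W{\left(S \right)} = \frac{547}{\left(-35\right) \sqrt{-10 + S}} = 547 \left(- \frac{1}{35 \sqrt{-10 + S}}\right) = - \frac{547}{35 \sqrt{-10 + S}}$)
$K = \sqrt{-1116911 + \frac{547 i \sqrt{22}}{4620}}$ ($K = \sqrt{- \frac{547}{35 \sqrt{-10 - 782}} - 1116911} = \sqrt{- \frac{547}{35 \cdot 6 i \sqrt{22}} - 1116911} = \sqrt{- \frac{547 \left(- \frac{i \sqrt{22}}{132}\right)}{35} - 1116911} = \sqrt{\frac{547 i \sqrt{22}}{4620} - 1116911} = \sqrt{-1116911 + \frac{547 i \sqrt{22}}{4620}} \approx 0.0002 + 1056.8 i$)
$K - -1150038 = \frac{\sqrt{-5959948787100 + 631785 i \sqrt{22}}}{2310} - -1150038 = \frac{\sqrt{-5959948787100 + 631785 i \sqrt{22}}}{2310} + 1150038 = 1150038 + \frac{\sqrt{-5959948787100 + 631785 i \sqrt{22}}}{2310}$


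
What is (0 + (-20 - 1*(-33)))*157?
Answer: 2041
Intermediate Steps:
(0 + (-20 - 1*(-33)))*157 = (0 + (-20 + 33))*157 = (0 + 13)*157 = 13*157 = 2041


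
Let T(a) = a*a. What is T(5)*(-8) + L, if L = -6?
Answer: -206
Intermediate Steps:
T(a) = a²
T(5)*(-8) + L = 5²*(-8) - 6 = 25*(-8) - 6 = -200 - 6 = -206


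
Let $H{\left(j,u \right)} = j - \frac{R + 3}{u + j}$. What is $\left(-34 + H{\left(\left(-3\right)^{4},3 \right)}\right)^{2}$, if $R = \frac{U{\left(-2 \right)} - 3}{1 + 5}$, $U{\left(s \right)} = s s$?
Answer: $\frac{560221561}{254016} \approx 2205.5$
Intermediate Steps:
$U{\left(s \right)} = s^{2}$
$R = \frac{1}{6}$ ($R = \frac{\left(-2\right)^{2} - 3}{1 + 5} = \frac{4 - 3}{6} = 1 \cdot \frac{1}{6} = \frac{1}{6} \approx 0.16667$)
$H{\left(j,u \right)} = j - \frac{19}{6 \left(j + u\right)}$ ($H{\left(j,u \right)} = j - \frac{\frac{1}{6} + 3}{u + j} = j - \frac{19}{6 \left(j + u\right)}$)
$\left(-34 + H{\left(\left(-3\right)^{4},3 \right)}\right)^{2} = \left(-34 + \frac{- \frac{19}{6} + \left(\left(-3\right)^{4}\right)^{2} + \left(-3\right)^{4} \cdot 3}{\left(-3\right)^{4} + 3}\right)^{2} = \left(-34 + \frac{- \frac{19}{6} + 81^{2} + 81 \cdot 3}{81 + 3}\right)^{2} = \left(-34 + \frac{- \frac{19}{6} + 6561 + 243}{84}\right)^{2} = \left(-34 + \frac{1}{84} \cdot \frac{40805}{6}\right)^{2} = \left(-34 + \frac{40805}{504}\right)^{2} = \left(\frac{23669}{504}\right)^{2} = \frac{560221561}{254016}$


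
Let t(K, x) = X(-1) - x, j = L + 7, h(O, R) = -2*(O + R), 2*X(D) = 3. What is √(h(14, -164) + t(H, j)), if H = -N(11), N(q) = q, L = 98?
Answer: √786/2 ≈ 14.018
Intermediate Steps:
X(D) = 3/2 (X(D) = (½)*3 = 3/2)
h(O, R) = -2*O - 2*R
j = 105 (j = 98 + 7 = 105)
H = -11 (H = -1*11 = -11)
t(K, x) = 3/2 - x
√(h(14, -164) + t(H, j)) = √((-2*14 - 2*(-164)) + (3/2 - 1*105)) = √((-28 + 328) + (3/2 - 105)) = √(300 - 207/2) = √(393/2) = √786/2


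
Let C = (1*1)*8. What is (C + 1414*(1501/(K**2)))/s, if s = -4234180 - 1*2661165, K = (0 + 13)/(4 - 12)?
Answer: -135835848/1165313305 ≈ -0.11657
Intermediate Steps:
K = -13/8 (K = 13/(-8) = 13*(-1/8) = -13/8 ≈ -1.6250)
s = -6895345 (s = -4234180 - 2661165 = -6895345)
C = 8 (C = 1*8 = 8)
(C + 1414*(1501/(K**2)))/s = (8 + 1414*(1501/((-13/8)**2)))/(-6895345) = (8 + 1414*(1501/(169/64)))*(-1/6895345) = (8 + 1414*(1501*(64/169)))*(-1/6895345) = (8 + 1414*(96064/169))*(-1/6895345) = (8 + 135834496/169)*(-1/6895345) = (135835848/169)*(-1/6895345) = -135835848/1165313305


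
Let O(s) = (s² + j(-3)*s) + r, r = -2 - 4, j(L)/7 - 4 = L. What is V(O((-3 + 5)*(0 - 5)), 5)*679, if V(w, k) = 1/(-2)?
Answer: -679/2 ≈ -339.50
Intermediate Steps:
j(L) = 28 + 7*L
r = -6
O(s) = -6 + s² + 7*s (O(s) = (s² + (28 + 7*(-3))*s) - 6 = (s² + (28 - 21)*s) - 6 = (s² + 7*s) - 6 = -6 + s² + 7*s)
V(w, k) = -½
V(O((-3 + 5)*(0 - 5)), 5)*679 = -½*679 = -679/2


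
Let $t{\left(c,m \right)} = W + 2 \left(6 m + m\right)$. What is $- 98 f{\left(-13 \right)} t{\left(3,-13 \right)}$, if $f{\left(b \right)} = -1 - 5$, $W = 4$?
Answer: $-104664$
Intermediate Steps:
$f{\left(b \right)} = -6$ ($f{\left(b \right)} = -1 - 5 = -6$)
$t{\left(c,m \right)} = 4 + 14 m$ ($t{\left(c,m \right)} = 4 + 2 \left(6 m + m\right) = 4 + 2 \cdot 7 m = 4 + 14 m$)
$- 98 f{\left(-13 \right)} t{\left(3,-13 \right)} = \left(-98\right) \left(-6\right) \left(4 + 14 \left(-13\right)\right) = 588 \left(4 - 182\right) = 588 \left(-178\right) = -104664$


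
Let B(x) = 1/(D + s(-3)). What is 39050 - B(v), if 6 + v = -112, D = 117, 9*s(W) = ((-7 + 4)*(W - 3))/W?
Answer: 13628447/349 ≈ 39050.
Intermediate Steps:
s(W) = (9 - 3*W)/(9*W) (s(W) = (((-7 + 4)*(W - 3))/W)/9 = ((-3*(-3 + W))/W)/9 = ((9 - 3*W)/W)/9 = (9 - 3*W)/(9*W))
v = -118 (v = -6 - 112 = -118)
B(x) = 3/349 (B(x) = 1/(117 + (⅓)*(3 - 1*(-3))/(-3)) = 1/(117 + (⅓)*(-⅓)*(3 + 3)) = 1/(117 + (⅓)*(-⅓)*6) = 1/(117 - ⅔) = 1/(349/3) = 3/349)
39050 - B(v) = 39050 - 1*3/349 = 39050 - 3/349 = 13628447/349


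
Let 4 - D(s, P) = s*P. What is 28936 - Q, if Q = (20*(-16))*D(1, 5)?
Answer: 28616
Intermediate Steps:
D(s, P) = 4 - P*s (D(s, P) = 4 - s*P = 4 - P*s)
Q = 320 (Q = (20*(-16))*(4 - 1*5*1) = -320*(4 - 5) = -320*(-1) = 320)
28936 - Q = 28936 - 1*320 = 28936 - 320 = 28616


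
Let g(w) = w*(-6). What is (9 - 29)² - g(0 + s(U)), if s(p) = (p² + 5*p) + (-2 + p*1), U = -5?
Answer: 358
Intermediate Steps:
s(p) = -2 + p² + 6*p (s(p) = (p² + 5*p) + (-2 + p) = -2 + p² + 6*p)
g(w) = -6*w
(9 - 29)² - g(0 + s(U)) = (9 - 29)² - (-6)*(0 + (-2 + (-5)² + 6*(-5))) = (-20)² - (-6)*(0 + (-2 + 25 - 30)) = 400 - (-6)*(0 - 7) = 400 - (-6)*(-7) = 400 - 1*42 = 400 - 42 = 358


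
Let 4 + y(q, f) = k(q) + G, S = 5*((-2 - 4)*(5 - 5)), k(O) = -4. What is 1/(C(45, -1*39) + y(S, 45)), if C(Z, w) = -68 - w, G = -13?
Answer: -1/50 ≈ -0.020000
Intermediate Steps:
S = 0 (S = 5*(-6*0) = 5*0 = 0)
y(q, f) = -21 (y(q, f) = -4 + (-4 - 13) = -4 - 17 = -21)
1/(C(45, -1*39) + y(S, 45)) = 1/((-68 - (-1)*39) - 21) = 1/((-68 - 1*(-39)) - 21) = 1/((-68 + 39) - 21) = 1/(-29 - 21) = 1/(-50) = -1/50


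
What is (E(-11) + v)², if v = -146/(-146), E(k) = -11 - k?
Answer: 1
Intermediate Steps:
v = 1 (v = -146*(-1/146) = 1)
(E(-11) + v)² = ((-11 - 1*(-11)) + 1)² = ((-11 + 11) + 1)² = (0 + 1)² = 1² = 1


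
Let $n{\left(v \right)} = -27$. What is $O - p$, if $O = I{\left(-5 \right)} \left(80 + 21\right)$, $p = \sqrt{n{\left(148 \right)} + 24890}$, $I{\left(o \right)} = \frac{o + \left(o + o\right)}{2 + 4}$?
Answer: $- \frac{505}{2} - 23 \sqrt{47} \approx -410.18$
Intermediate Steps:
$I{\left(o \right)} = \frac{o}{2}$ ($I{\left(o \right)} = \frac{o + 2 o}{6} = 3 o \frac{1}{6} = \frac{o}{2}$)
$p = 23 \sqrt{47}$ ($p = \sqrt{-27 + 24890} = \sqrt{24863} = 23 \sqrt{47} \approx 157.68$)
$O = - \frac{505}{2}$ ($O = \frac{1}{2} \left(-5\right) \left(80 + 21\right) = \left(- \frac{5}{2}\right) 101 = - \frac{505}{2} \approx -252.5$)
$O - p = - \frac{505}{2} - 23 \sqrt{47}$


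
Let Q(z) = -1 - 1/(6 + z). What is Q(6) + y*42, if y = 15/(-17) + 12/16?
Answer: -1355/204 ≈ -6.6422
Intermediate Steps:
y = -9/68 (y = 15*(-1/17) + 12*(1/16) = -15/17 + 3/4 = -9/68 ≈ -0.13235)
Q(6) + y*42 = (-7 - 1*6)/(6 + 6) - 9/68*42 = (-7 - 6)/12 - 189/34 = (1/12)*(-13) - 189/34 = -13/12 - 189/34 = -1355/204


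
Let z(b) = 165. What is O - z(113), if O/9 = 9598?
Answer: 86217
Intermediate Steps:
O = 86382 (O = 9*9598 = 86382)
O - z(113) = 86382 - 1*165 = 86382 - 165 = 86217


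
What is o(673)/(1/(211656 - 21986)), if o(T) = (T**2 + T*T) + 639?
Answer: 171935285990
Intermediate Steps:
o(T) = 639 + 2*T**2 (o(T) = (T**2 + T**2) + 639 = 2*T**2 + 639 = 639 + 2*T**2)
o(673)/(1/(211656 - 21986)) = (639 + 2*673**2)/(1/(211656 - 21986)) = (639 + 2*452929)/(1/189670) = (639 + 905858)/(1/189670) = 906497*189670 = 171935285990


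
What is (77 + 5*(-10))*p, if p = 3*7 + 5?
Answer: 702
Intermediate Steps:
p = 26 (p = 21 + 5 = 26)
(77 + 5*(-10))*p = (77 + 5*(-10))*26 = (77 - 50)*26 = 27*26 = 702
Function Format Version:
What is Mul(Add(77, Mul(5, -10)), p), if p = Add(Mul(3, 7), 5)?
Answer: 702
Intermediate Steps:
p = 26 (p = Add(21, 5) = 26)
Mul(Add(77, Mul(5, -10)), p) = Mul(Add(77, Mul(5, -10)), 26) = Mul(Add(77, -50), 26) = Mul(27, 26) = 702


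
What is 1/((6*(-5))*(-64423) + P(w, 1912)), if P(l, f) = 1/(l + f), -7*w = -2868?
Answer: 16252/31410077887 ≈ 5.1741e-7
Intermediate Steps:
w = 2868/7 (w = -⅐*(-2868) = 2868/7 ≈ 409.71)
P(l, f) = 1/(f + l)
1/((6*(-5))*(-64423) + P(w, 1912)) = 1/((6*(-5))*(-64423) + 1/(1912 + 2868/7)) = 1/(-30*(-64423) + 1/(16252/7)) = 1/(1932690 + 7/16252) = 1/(31410077887/16252) = 16252/31410077887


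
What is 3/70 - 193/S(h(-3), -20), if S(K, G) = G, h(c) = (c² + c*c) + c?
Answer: 1357/140 ≈ 9.6929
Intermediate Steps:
h(c) = c + 2*c² (h(c) = (c² + c²) + c = 2*c² + c = c + 2*c²)
3/70 - 193/S(h(-3), -20) = 3/70 - 193/(-20) = 3*(1/70) - 193*(-1/20) = 3/70 + 193/20 = 1357/140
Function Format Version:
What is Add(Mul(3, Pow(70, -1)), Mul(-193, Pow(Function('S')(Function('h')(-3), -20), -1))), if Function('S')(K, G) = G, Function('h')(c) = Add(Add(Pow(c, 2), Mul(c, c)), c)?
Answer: Rational(1357, 140) ≈ 9.6929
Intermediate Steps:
Function('h')(c) = Add(c, Mul(2, Pow(c, 2))) (Function('h')(c) = Add(Add(Pow(c, 2), Pow(c, 2)), c) = Add(Mul(2, Pow(c, 2)), c) = Add(c, Mul(2, Pow(c, 2))))
Add(Mul(3, Pow(70, -1)), Mul(-193, Pow(Function('S')(Function('h')(-3), -20), -1))) = Add(Mul(3, Pow(70, -1)), Mul(-193, Pow(-20, -1))) = Add(Mul(3, Rational(1, 70)), Mul(-193, Rational(-1, 20))) = Add(Rational(3, 70), Rational(193, 20)) = Rational(1357, 140)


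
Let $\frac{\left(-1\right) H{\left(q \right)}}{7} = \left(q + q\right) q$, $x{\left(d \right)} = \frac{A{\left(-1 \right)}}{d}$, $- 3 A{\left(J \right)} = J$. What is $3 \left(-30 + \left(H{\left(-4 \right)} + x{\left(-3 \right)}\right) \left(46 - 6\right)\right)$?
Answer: $- \frac{80950}{3} \approx -26983.0$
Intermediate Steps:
$A{\left(J \right)} = - \frac{J}{3}$
$x{\left(d \right)} = \frac{1}{3 d}$ ($x{\left(d \right)} = \frac{\left(- \frac{1}{3}\right) \left(-1\right)}{d} = \frac{1}{3 d}$)
$H{\left(q \right)} = - 14 q^{2}$ ($H{\left(q \right)} = - 7 \left(q + q\right) q = - 7 \cdot 2 q q = - 7 \cdot 2 q^{2} = - 14 q^{2}$)
$3 \left(-30 + \left(H{\left(-4 \right)} + x{\left(-3 \right)}\right) \left(46 - 6\right)\right) = 3 \left(-30 + \left(- 14 \left(-4\right)^{2} + \frac{1}{3 \left(-3\right)}\right) \left(46 - 6\right)\right) = 3 \left(-30 + \left(\left(-14\right) 16 + \frac{1}{3} \left(- \frac{1}{3}\right)\right) 40\right) = 3 \left(-30 + \left(-224 - \frac{1}{9}\right) 40\right) = 3 \left(-30 - \frac{80680}{9}\right) = 3 \left(- \frac{80950}{9}\right) = - \frac{80950}{3}$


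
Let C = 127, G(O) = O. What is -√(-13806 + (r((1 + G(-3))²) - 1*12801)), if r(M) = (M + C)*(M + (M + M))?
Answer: -I*√25035 ≈ -158.22*I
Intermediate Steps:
r(M) = 3*M*(127 + M) (r(M) = (M + 127)*(M + (M + M)) = (127 + M)*(M + 2*M) = (127 + M)*(3*M) = 3*M*(127 + M))
-√(-13806 + (r((1 + G(-3))²) - 1*12801)) = -√(-13806 + (3*(1 - 3)²*(127 + (1 - 3)²) - 1*12801)) = -√(-13806 + (3*(-2)²*(127 + (-2)²) - 12801)) = -√(-13806 + (3*4*(127 + 4) - 12801)) = -√(-13806 + (3*4*131 - 12801)) = -√(-13806 + (1572 - 12801)) = -√(-13806 - 11229) = -√(-25035) = -I*√25035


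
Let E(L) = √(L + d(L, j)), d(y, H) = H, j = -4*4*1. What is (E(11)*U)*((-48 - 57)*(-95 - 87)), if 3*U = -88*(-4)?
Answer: 2242240*I*√5 ≈ 5.0138e+6*I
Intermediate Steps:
j = -16 (j = -16*1 = -16)
E(L) = √(-16 + L) (E(L) = √(L - 16) = √(-16 + L))
U = 352/3 (U = (-88*(-4))/3 = (⅓)*352 = 352/3 ≈ 117.33)
(E(11)*U)*((-48 - 57)*(-95 - 87)) = (√(-16 + 11)*(352/3))*((-48 - 57)*(-95 - 87)) = (√(-5)*(352/3))*(-105*(-182)) = ((I*√5)*(352/3))*19110 = (352*I*√5/3)*19110 = 2242240*I*√5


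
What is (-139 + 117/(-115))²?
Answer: 259274404/13225 ≈ 19605.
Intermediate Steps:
(-139 + 117/(-115))² = (-139 + 117*(-1/115))² = (-139 - 117/115)² = (-16102/115)² = 259274404/13225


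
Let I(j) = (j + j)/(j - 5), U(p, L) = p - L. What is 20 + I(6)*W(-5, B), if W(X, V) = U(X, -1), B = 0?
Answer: -28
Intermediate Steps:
W(X, V) = 1 + X (W(X, V) = X - 1*(-1) = X + 1 = 1 + X)
I(j) = 2*j/(-5 + j) (I(j) = (2*j)/(-5 + j) = 2*j/(-5 + j))
20 + I(6)*W(-5, B) = 20 + (2*6/(-5 + 6))*(1 - 5) = 20 + (2*6/1)*(-4) = 20 + (2*6*1)*(-4) = 20 + 12*(-4) = 20 - 48 = -28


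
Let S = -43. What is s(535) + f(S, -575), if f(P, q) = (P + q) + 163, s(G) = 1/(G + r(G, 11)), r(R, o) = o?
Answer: -248429/546 ≈ -455.00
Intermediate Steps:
s(G) = 1/(11 + G) (s(G) = 1/(G + 11) = 1/(11 + G))
f(P, q) = 163 + P + q
s(535) + f(S, -575) = 1/(11 + 535) + (163 - 43 - 575) = 1/546 - 455 = -248429/546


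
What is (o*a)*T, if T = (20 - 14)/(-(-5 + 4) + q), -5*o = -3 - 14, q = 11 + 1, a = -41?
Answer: -4182/65 ≈ -64.339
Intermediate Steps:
q = 12
o = 17/5 (o = -(-3 - 14)/5 = -⅕*(-17) = 17/5 ≈ 3.4000)
T = 6/13 (T = (20 - 14)/(-(-5 + 4) + 12) = 6/(-1*(-1) + 12) = 6/(1 + 12) = 6/13 ≈ 0.46154)
(o*a)*T = ((17/5)*(-41))*(6/13) = -697/5*6/13 = -4182/65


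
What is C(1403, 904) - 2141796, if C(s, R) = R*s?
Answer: -873484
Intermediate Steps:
C(1403, 904) - 2141796 = 904*1403 - 2141796 = 1268312 - 2141796 = -873484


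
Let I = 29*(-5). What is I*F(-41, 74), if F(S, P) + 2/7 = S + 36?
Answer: 5365/7 ≈ 766.43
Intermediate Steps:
F(S, P) = 250/7 + S (F(S, P) = -2/7 + (S + 36) = -2/7 + (36 + S) = 250/7 + S)
I = -145
I*F(-41, 74) = -145*(250/7 - 41) = -145*(-37/7) = 5365/7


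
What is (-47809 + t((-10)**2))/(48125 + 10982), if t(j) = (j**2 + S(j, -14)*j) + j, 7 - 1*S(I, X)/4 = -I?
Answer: 5091/59107 ≈ 0.086132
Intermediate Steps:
S(I, X) = 28 + 4*I (S(I, X) = 28 - (-4)*I = 28 + 4*I)
t(j) = j + j**2 + j*(28 + 4*j) (t(j) = (j**2 + (28 + 4*j)*j) + j = (j**2 + j*(28 + 4*j)) + j = j + j**2 + j*(28 + 4*j))
(-47809 + t((-10)**2))/(48125 + 10982) = (-47809 + (-10)**2*(29 + 5*(-10)**2))/(48125 + 10982) = (-47809 + 100*(29 + 5*100))/59107 = (-47809 + 100*(29 + 500))*(1/59107) = (-47809 + 100*529)*(1/59107) = (-47809 + 52900)*(1/59107) = 5091*(1/59107) = 5091/59107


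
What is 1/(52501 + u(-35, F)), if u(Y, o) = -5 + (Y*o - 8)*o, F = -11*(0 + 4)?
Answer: -1/14912 ≈ -6.7060e-5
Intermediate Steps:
F = -44 (F = -11*4 = -44)
u(Y, o) = -5 + o*(-8 + Y*o) (u(Y, o) = -5 + (-8 + Y*o)*o = -5 + o*(-8 + Y*o))
1/(52501 + u(-35, F)) = 1/(52501 + (-5 - 8*(-44) - 35*(-44)²)) = 1/(52501 + (-5 + 352 - 35*1936)) = 1/(52501 + (-5 + 352 - 67760)) = 1/(52501 - 67413) = 1/(-14912) = -1/14912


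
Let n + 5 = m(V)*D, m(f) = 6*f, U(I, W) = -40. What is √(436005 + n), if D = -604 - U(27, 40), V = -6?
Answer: 76*√79 ≈ 675.50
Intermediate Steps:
D = -564 (D = -604 - 1*(-40) = -604 + 40 = -564)
n = 20299 (n = -5 + (6*(-6))*(-564) = -5 - 36*(-564) = -5 + 20304 = 20299)
√(436005 + n) = √(436005 + 20299) = √456304 = 76*√79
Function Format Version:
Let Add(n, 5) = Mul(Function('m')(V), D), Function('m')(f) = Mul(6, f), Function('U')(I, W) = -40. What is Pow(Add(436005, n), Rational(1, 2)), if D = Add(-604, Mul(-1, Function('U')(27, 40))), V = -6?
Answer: Mul(76, Pow(79, Rational(1, 2))) ≈ 675.50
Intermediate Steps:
D = -564 (D = Add(-604, Mul(-1, -40)) = Add(-604, 40) = -564)
n = 20299 (n = Add(-5, Mul(Mul(6, -6), -564)) = Add(-5, Mul(-36, -564)) = Add(-5, 20304) = 20299)
Pow(Add(436005, n), Rational(1, 2)) = Pow(Add(436005, 20299), Rational(1, 2)) = Pow(456304, Rational(1, 2)) = Mul(76, Pow(79, Rational(1, 2)))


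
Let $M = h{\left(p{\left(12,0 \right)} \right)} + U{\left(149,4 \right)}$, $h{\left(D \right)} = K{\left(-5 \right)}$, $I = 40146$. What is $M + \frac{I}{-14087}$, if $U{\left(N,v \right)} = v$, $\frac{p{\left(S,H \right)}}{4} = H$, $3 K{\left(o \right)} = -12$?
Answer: $- \frac{40146}{14087} \approx -2.8499$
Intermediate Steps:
$K{\left(o \right)} = -4$ ($K{\left(o \right)} = \frac{1}{3} \left(-12\right) = -4$)
$p{\left(S,H \right)} = 4 H$
$h{\left(D \right)} = -4$
$M = 0$ ($M = -4 + 4 = 0$)
$M + \frac{I}{-14087} = 0 + \frac{40146}{-14087} = 0 + 40146 \left(- \frac{1}{14087}\right) = 0 - \frac{40146}{14087} = - \frac{40146}{14087}$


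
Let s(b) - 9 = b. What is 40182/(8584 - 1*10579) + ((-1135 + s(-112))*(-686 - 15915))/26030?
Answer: 14019431/18221 ≈ 769.41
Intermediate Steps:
s(b) = 9 + b
40182/(8584 - 1*10579) + ((-1135 + s(-112))*(-686 - 15915))/26030 = 40182/(8584 - 1*10579) + ((-1135 + (9 - 112))*(-686 - 15915))/26030 = 40182/(8584 - 10579) + ((-1135 - 103)*(-16601))*(1/26030) = 40182/(-1995) - 1238*(-16601)*(1/26030) = 40182*(-1/1995) + 20552038*(1/26030) = -13394/665 + 10276019/13015 = 14019431/18221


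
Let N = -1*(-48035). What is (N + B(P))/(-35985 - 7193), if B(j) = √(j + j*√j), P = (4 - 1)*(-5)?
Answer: -48035/43178 - √(-15 - 15*I*√15)/43178 ≈ -1.1126 + 0.00014183*I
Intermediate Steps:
P = -15 (P = 3*(-5) = -15)
B(j) = √(j + j^(3/2))
N = 48035
(N + B(P))/(-35985 - 7193) = (48035 + √(-15 + (-15)^(3/2)))/(-35985 - 7193) = (48035 + √(-15 - 15*I*√15))/(-43178) = (48035 + √(-15 - 15*I*√15))*(-1/43178) = -48035/43178 - √(-15 - 15*I*√15)/43178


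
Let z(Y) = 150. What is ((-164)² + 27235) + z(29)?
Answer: 54281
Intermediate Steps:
((-164)² + 27235) + z(29) = ((-164)² + 27235) + 150 = (26896 + 27235) + 150 = 54131 + 150 = 54281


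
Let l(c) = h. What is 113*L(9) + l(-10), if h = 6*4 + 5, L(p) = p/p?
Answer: 142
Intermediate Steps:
L(p) = 1
h = 29 (h = 24 + 5 = 29)
l(c) = 29
113*L(9) + l(-10) = 113*1 + 29 = 113 + 29 = 142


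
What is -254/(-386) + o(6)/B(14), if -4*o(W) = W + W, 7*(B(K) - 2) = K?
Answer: -71/772 ≈ -0.091969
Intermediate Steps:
B(K) = 2 + K/7
o(W) = -W/2 (o(W) = -(W + W)/4 = -W/2)
-254/(-386) + o(6)/B(14) = -254/(-386) + (-½*6)/(2 + (⅐)*14) = -254*(-1/386) - 3/(2 + 2) = 127/193 - 3/4 = 127/193 - 3*¼ = 127/193 - ¾ = -71/772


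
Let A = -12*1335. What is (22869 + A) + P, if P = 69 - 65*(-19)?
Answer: 8153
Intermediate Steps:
P = 1304 (P = 69 + 1235 = 1304)
A = -16020
(22869 + A) + P = (22869 - 16020) + 1304 = 6849 + 1304 = 8153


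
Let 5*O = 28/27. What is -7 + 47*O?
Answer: 371/135 ≈ 2.7481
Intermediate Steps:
O = 28/135 (O = (28/27)/5 = (28*(1/27))/5 = (⅕)*(28/27) = 28/135 ≈ 0.20741)
-7 + 47*O = -7 + 47*(28/135) = -7 + 1316/135 = 371/135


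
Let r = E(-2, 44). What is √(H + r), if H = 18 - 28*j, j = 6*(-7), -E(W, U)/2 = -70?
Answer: √1334 ≈ 36.524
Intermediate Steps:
E(W, U) = 140 (E(W, U) = -2*(-70) = 140)
j = -42
H = 1194 (H = 18 - 28*(-42) = 18 + 1176 = 1194)
r = 140
√(H + r) = √(1194 + 140) = √1334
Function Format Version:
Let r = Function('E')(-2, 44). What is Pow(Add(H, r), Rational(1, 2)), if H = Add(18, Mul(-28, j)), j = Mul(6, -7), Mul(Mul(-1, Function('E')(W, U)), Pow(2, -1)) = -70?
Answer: Pow(1334, Rational(1, 2)) ≈ 36.524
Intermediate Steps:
Function('E')(W, U) = 140 (Function('E')(W, U) = Mul(-2, -70) = 140)
j = -42
H = 1194 (H = Add(18, Mul(-28, -42)) = Add(18, 1176) = 1194)
r = 140
Pow(Add(H, r), Rational(1, 2)) = Pow(Add(1194, 140), Rational(1, 2)) = Pow(1334, Rational(1, 2))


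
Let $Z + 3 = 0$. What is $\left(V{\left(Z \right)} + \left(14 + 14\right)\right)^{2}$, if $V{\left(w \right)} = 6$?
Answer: $1156$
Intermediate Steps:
$Z = -3$ ($Z = -3 + 0 = -3$)
$\left(V{\left(Z \right)} + \left(14 + 14\right)\right)^{2} = \left(6 + \left(14 + 14\right)\right)^{2} = \left(6 + 28\right)^{2} = 34^{2} = 1156$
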